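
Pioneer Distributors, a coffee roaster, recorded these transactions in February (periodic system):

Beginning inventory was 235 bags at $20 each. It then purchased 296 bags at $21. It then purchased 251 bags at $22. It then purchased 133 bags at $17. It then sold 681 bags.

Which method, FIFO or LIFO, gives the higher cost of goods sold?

FIFO COGS: 235 @ $20 + 296 @ $21 + 150 @ $22 = $14,216
LIFO COGS: 133 @ $17 + 251 @ $22 + 296 @ $21 + 1 @ $20 = $14,019

FIFO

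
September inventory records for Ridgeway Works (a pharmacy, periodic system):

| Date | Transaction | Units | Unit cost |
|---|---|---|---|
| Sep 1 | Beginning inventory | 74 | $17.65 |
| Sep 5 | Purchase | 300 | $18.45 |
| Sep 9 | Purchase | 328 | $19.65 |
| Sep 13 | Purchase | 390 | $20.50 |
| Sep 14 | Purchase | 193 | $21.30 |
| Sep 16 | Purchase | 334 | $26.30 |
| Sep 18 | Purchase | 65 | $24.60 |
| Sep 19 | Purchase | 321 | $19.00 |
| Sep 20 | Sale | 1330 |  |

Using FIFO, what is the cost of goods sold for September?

COGS = $26,575.70

Sep 20, 1330 sold [FIFO — oldest first]: 74 @ $17.65 + 300 @ $18.45 + 328 @ $19.65 + 390 @ $20.50 + 193 @ $21.30 + 45 @ $26.30 = $26,575.70
Ending inventory: 289 @ $26.30 + 65 @ $24.60 + 321 @ $19.00 = $15,298.70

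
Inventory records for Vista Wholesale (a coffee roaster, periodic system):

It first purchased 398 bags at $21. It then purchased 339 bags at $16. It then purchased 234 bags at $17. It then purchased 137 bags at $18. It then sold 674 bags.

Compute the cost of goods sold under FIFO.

COGS = $12,774

Sale 1 (674) [FIFO — oldest first]: 398 @ $21 + 276 @ $16 = $12,774
Ending inventory: 63 @ $16 + 234 @ $17 + 137 @ $18 = $7,452
Check: goods available $20,226 = COGS $12,774 + ending $7,452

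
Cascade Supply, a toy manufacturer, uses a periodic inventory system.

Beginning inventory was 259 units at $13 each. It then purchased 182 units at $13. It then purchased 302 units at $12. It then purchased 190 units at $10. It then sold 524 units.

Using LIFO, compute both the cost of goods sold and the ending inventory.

Sale 1 (524) [LIFO — newest first]: 190 @ $10 + 302 @ $12 + 32 @ $13 = $5,940
Ending inventory: 259 @ $13 + 150 @ $13 = $5,317
Check: goods available $11,257 = COGS $5,940 + ending $5,317

COGS = $5,940; ending inventory = $5,317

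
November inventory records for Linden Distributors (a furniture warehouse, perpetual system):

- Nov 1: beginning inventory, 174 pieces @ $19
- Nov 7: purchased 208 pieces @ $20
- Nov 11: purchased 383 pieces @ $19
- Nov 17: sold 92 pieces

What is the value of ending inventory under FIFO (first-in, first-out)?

Nov 17, 92 sold [FIFO — oldest first]: 92 @ $19 = $1,748
Ending inventory: 82 @ $19 + 208 @ $20 + 383 @ $19 = $12,995

Ending inventory = $12,995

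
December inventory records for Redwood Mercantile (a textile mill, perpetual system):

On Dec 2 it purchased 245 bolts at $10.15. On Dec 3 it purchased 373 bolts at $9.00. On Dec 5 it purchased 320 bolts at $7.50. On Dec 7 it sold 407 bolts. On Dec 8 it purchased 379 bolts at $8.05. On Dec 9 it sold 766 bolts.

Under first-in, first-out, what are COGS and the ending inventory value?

Dec 7, 407 sold [FIFO — oldest first]: 245 @ $10.15 + 162 @ $9.00 = $3,944.75
Dec 9, 766 sold [FIFO — oldest first]: 211 @ $9.00 + 320 @ $7.50 + 235 @ $8.05 = $6,190.75
Total COGS = $3,944.75 + $6,190.75 = $10,135.50
Ending inventory: 144 @ $8.05 = $1,159.20

COGS = $10,135.50; ending inventory = $1,159.20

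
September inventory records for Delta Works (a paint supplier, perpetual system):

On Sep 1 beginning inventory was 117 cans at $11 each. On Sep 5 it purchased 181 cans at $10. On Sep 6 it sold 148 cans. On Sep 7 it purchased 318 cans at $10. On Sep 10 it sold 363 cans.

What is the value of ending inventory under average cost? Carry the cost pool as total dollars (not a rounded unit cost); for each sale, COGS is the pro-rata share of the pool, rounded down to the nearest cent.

Ending inventory = $1,063.22

After Sep 1: 117 on hand, pool $1,287.00 (≈ $11.0000 each)
After Sep 5: 298 on hand, pool $3,097.00 (≈ $10.3926 each)
Sep 6, sell 148: 148/298 × $3,097.00 → $1,538.10
After Sep 7: 468 on hand, pool $4,738.90 (≈ $10.1259 each)
Sep 10, sell 363: 363/468 × $4,738.90 → $3,675.68
Total COGS = $1,538.10 + $3,675.68 = $5,213.78
Ending inventory (cost pool remaining) = $1,063.22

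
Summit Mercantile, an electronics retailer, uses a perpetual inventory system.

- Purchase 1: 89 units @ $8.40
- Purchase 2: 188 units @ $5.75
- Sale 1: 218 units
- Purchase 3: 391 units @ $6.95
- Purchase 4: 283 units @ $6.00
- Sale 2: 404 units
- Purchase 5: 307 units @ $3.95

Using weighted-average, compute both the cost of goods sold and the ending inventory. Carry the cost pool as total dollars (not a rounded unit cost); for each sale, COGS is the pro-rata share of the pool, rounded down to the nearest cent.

After Purchase 1: 89 on hand, pool $747.60 (≈ $8.4000 each)
After Purchase 2: 277 on hand, pool $1,828.60 (≈ $6.6014 each)
Sale 1, sell 218: 218/277 × $1,828.60 → $1,439.11
After Purchase 3: 450 on hand, pool $3,106.94 (≈ $6.9043 each)
After Purchase 4: 733 on hand, pool $4,804.94 (≈ $6.5552 each)
Sale 2, sell 404: 404/733 × $4,804.94 → $2,648.28
After Purchase 5: 636 on hand, pool $3,369.31 (≈ $5.2977 each)
Total COGS = $1,439.11 + $2,648.28 = $4,087.39
Ending inventory (cost pool remaining) = $3,369.31

COGS = $4,087.39; ending inventory = $3,369.31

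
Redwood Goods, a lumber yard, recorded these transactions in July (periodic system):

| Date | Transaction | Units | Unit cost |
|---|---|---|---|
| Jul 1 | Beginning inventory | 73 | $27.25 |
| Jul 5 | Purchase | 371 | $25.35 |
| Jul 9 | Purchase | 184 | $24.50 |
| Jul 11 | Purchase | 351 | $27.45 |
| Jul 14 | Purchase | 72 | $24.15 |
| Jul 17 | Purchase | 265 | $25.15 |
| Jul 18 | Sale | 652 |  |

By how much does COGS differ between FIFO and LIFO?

$489.40

FIFO COGS: 73 @ $27.25 + 371 @ $25.35 + 184 @ $24.50 + 24 @ $27.45 = $16,560.90
LIFO COGS: 265 @ $25.15 + 72 @ $24.15 + 315 @ $27.45 = $17,050.30
Difference = |$16,560.90 − $17,050.30| = $489.40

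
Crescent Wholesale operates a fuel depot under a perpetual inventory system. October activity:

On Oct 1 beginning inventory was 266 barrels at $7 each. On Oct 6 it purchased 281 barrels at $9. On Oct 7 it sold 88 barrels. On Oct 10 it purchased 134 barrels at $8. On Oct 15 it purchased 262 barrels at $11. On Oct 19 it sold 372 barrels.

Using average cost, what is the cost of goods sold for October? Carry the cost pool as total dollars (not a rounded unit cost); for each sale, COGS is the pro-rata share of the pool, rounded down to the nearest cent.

After Oct 1: 266 on hand, pool $1,862.00 (≈ $7.0000 each)
After Oct 6: 547 on hand, pool $4,391.00 (≈ $8.0274 each)
Oct 7, sell 88: 88/547 × $4,391.00 → $706.41
After Oct 10: 593 on hand, pool $4,756.59 (≈ $8.0212 each)
After Oct 15: 855 on hand, pool $7,638.59 (≈ $8.9340 each)
Oct 19, sell 372: 372/855 × $7,638.59 → $3,323.45
Total COGS = $706.41 + $3,323.45 = $4,029.86
Ending inventory (cost pool remaining) = $4,315.14

COGS = $4,029.86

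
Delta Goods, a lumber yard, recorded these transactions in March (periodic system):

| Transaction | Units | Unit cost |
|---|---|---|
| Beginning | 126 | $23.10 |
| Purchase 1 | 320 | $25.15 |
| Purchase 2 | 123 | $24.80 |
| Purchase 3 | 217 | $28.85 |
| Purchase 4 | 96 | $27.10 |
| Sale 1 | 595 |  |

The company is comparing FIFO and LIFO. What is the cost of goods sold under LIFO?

FIFO COGS: 126 @ $23.10 + 320 @ $25.15 + 123 @ $24.80 + 26 @ $28.85 = $14,759.10
LIFO COGS: 96 @ $27.10 + 217 @ $28.85 + 123 @ $24.80 + 159 @ $25.15 = $15,911.30

COGS = $15,911.30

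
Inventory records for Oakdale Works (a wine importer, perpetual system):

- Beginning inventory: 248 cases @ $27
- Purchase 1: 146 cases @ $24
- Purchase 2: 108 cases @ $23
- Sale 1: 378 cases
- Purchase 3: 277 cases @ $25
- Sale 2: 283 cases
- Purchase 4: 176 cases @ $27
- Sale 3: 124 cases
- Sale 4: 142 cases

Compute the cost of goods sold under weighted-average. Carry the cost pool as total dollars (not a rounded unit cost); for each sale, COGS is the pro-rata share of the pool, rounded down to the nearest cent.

After Beginning: 248 on hand, pool $6,696.00 (≈ $27.0000 each)
After Purchase 1: 394 on hand, pool $10,200.00 (≈ $25.8883 each)
After Purchase 2: 502 on hand, pool $12,684.00 (≈ $25.2669 each)
Sale 1, sell 378: 378/502 × $12,684.00 → $9,550.90
After Purchase 3: 401 on hand, pool $10,058.10 (≈ $25.0825 each)
Sale 2, sell 283: 283/401 × $10,058.10 → $7,098.35
After Purchase 4: 294 on hand, pool $7,711.75 (≈ $26.2304 each)
Sale 3, sell 124: 124/294 × $7,711.75 → $3,252.57
Sale 4, sell 142: 142/170 × $4,459.18 → $3,724.72
Total COGS = $9,550.90 + $7,098.35 + $3,252.57 + $3,724.72 = $23,626.54
Ending inventory (cost pool remaining) = $734.46
Check: goods available $24,361.00 = COGS $23,626.54 + ending $734.46

COGS = $23,626.54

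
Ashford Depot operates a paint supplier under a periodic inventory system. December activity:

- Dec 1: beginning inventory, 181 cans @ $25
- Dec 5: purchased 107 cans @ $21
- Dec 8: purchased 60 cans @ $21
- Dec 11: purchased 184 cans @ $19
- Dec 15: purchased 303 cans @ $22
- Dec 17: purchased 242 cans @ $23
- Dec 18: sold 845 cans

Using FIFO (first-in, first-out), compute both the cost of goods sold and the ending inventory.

Dec 18, 845 sold [FIFO — oldest first]: 181 @ $25 + 107 @ $21 + 60 @ $21 + 184 @ $19 + 303 @ $22 + 10 @ $23 = $18,424
Ending inventory: 232 @ $23 = $5,336

COGS = $18,424; ending inventory = $5,336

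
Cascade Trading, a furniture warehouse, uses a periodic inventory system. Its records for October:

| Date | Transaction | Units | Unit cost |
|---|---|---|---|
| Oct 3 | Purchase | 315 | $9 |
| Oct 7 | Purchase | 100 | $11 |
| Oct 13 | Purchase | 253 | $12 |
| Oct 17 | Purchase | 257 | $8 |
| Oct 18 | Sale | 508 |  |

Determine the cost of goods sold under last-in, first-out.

COGS = $5,068

Oct 18, 508 sold [LIFO — newest first]: 257 @ $8 + 251 @ $12 = $5,068
Ending inventory: 315 @ $9 + 100 @ $11 + 2 @ $12 = $3,959
Check: goods available $9,027 = COGS $5,068 + ending $3,959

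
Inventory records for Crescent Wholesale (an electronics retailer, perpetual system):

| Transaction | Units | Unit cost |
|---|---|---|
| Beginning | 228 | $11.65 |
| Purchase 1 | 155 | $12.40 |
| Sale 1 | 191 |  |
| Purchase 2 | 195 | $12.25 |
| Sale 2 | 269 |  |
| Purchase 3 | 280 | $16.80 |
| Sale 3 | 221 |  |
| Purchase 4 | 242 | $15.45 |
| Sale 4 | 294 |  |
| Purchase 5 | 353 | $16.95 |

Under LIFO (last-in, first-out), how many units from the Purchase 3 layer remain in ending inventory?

7

Sale 1 (191) [LIFO — newest first]: 155 @ $12.40 + 36 @ $11.65 = $2,341.40
Sale 2 (269) [LIFO — newest first]: 195 @ $12.25 + 74 @ $11.65 = $3,250.85
Sale 3 (221) [LIFO — newest first]: 221 @ $16.80 = $3,712.80
Sale 4 (294) [LIFO — newest first]: 242 @ $15.45 + 52 @ $16.80 = $4,612.50
Total COGS = $2,341.40 + $3,250.85 + $3,712.80 + $4,612.50 = $13,917.55
Ending inventory: 118 @ $11.65 + 7 @ $16.80 + 353 @ $16.95 = $7,475.65
Check: goods available $21,393.20 = COGS $13,917.55 + ending $7,475.65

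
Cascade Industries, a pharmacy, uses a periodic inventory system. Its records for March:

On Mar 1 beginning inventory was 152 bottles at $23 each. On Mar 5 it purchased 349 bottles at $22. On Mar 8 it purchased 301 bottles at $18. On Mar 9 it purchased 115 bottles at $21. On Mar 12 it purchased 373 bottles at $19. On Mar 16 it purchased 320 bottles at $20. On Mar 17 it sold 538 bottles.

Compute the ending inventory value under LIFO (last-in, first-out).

Mar 17, 538 sold [LIFO — newest first]: 320 @ $20 + 218 @ $19 = $10,542
Ending inventory: 152 @ $23 + 349 @ $22 + 301 @ $18 + 115 @ $21 + 155 @ $19 = $21,952

Ending inventory = $21,952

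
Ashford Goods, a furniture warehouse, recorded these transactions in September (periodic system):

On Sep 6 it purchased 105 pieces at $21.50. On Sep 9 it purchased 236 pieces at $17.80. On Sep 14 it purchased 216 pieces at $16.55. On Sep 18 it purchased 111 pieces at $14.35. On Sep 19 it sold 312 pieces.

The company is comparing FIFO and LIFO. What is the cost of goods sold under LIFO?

COGS = $4,919.40

FIFO COGS: 105 @ $21.50 + 207 @ $17.80 = $5,942.10
LIFO COGS: 111 @ $14.35 + 201 @ $16.55 = $4,919.40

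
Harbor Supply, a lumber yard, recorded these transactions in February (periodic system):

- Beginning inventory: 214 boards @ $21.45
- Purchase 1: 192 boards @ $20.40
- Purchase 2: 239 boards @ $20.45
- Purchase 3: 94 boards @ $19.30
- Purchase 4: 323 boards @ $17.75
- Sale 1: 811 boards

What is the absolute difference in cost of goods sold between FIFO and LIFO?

FIFO COGS: 214 @ $21.45 + 192 @ $20.40 + 239 @ $20.45 + 94 @ $19.30 + 72 @ $17.75 = $16,486.85
LIFO COGS: 323 @ $17.75 + 94 @ $19.30 + 239 @ $20.45 + 155 @ $20.40 = $15,597.00
Difference = |$16,486.85 − $15,597.00| = $889.85

$889.85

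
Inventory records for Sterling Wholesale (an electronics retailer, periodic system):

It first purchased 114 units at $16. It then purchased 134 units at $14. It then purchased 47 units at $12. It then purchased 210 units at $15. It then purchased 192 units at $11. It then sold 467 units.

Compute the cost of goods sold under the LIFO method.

COGS = $6,078

Sale 1 (467) [LIFO — newest first]: 192 @ $11 + 210 @ $15 + 47 @ $12 + 18 @ $14 = $6,078
Ending inventory: 114 @ $16 + 116 @ $14 = $3,448
Check: goods available $9,526 = COGS $6,078 + ending $3,448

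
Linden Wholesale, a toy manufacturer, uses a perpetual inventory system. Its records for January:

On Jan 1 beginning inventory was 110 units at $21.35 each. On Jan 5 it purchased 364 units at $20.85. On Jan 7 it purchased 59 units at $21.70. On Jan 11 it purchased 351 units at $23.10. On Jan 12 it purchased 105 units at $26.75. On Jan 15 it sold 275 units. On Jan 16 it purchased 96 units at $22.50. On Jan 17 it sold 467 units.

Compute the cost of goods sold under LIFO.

Jan 15, 275 sold [LIFO — newest first]: 105 @ $26.75 + 170 @ $23.10 = $6,735.75
Jan 17, 467 sold [LIFO — newest first]: 96 @ $22.50 + 181 @ $23.10 + 59 @ $21.70 + 131 @ $20.85 = $10,352.75
Total COGS = $6,735.75 + $10,352.75 = $17,088.50
Ending inventory: 110 @ $21.35 + 233 @ $20.85 = $7,206.55

COGS = $17,088.50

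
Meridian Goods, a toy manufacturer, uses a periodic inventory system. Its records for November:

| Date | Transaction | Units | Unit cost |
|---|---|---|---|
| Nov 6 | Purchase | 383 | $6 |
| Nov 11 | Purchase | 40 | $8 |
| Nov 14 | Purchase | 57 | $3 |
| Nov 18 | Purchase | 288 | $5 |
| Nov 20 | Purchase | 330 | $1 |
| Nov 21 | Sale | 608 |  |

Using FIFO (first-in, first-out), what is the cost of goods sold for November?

Nov 21, 608 sold [FIFO — oldest first]: 383 @ $6 + 40 @ $8 + 57 @ $3 + 128 @ $5 = $3,429
Ending inventory: 160 @ $5 + 330 @ $1 = $1,130
Check: goods available $4,559 = COGS $3,429 + ending $1,130

COGS = $3,429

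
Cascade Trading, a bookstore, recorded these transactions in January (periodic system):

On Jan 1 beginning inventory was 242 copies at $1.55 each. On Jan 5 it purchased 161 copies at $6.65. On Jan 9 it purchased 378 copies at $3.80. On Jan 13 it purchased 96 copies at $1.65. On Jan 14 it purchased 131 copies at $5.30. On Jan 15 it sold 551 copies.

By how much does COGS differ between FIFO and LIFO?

FIFO COGS: 242 @ $1.55 + 161 @ $6.65 + 148 @ $3.80 = $2,008.15
LIFO COGS: 131 @ $5.30 + 96 @ $1.65 + 324 @ $3.80 = $2,083.90
Difference = |$2,008.15 − $2,083.90| = $75.75

$75.75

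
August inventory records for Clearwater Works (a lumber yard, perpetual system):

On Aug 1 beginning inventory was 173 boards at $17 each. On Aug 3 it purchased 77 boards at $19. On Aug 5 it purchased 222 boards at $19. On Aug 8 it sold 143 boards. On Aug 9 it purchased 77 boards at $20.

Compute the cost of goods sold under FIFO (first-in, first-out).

Aug 8, 143 sold [FIFO — oldest first]: 143 @ $17 = $2,431
Ending inventory: 30 @ $17 + 77 @ $19 + 222 @ $19 + 77 @ $20 = $7,731
Check: goods available $10,162 = COGS $2,431 + ending $7,731

COGS = $2,431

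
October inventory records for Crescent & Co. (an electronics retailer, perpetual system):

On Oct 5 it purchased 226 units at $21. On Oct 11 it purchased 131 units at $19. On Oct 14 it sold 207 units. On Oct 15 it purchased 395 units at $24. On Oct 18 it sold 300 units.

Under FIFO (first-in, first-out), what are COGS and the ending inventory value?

Oct 14, 207 sold [FIFO — oldest first]: 207 @ $21 = $4,347
Oct 18, 300 sold [FIFO — oldest first]: 19 @ $21 + 131 @ $19 + 150 @ $24 = $6,488
Total COGS = $4,347 + $6,488 = $10,835
Ending inventory: 245 @ $24 = $5,880

COGS = $10,835; ending inventory = $5,880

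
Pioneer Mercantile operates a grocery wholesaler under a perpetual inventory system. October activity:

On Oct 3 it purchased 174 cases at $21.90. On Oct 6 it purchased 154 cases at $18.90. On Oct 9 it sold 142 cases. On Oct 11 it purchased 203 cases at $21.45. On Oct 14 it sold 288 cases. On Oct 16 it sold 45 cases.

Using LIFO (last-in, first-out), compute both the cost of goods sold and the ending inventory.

Oct 9, 142 sold [LIFO — newest first]: 142 @ $18.90 = $2,683.80
Oct 14, 288 sold [LIFO — newest first]: 203 @ $21.45 + 12 @ $18.90 + 73 @ $21.90 = $6,179.85
Oct 16, 45 sold [LIFO — newest first]: 45 @ $21.90 = $985.50
Total COGS = $2,683.80 + $6,179.85 + $985.50 = $9,849.15
Ending inventory: 56 @ $21.90 = $1,226.40
Check: goods available $11,075.55 = COGS $9,849.15 + ending $1,226.40

COGS = $9,849.15; ending inventory = $1,226.40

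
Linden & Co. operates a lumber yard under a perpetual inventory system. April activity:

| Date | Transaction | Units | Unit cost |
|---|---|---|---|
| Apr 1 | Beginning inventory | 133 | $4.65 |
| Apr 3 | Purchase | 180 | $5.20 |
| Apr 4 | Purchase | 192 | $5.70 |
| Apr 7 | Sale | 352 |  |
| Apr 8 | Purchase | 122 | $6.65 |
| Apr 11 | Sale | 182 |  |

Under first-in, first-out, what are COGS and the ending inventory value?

COGS = $2,841.70; ending inventory = $618.45

Apr 7, 352 sold [FIFO — oldest first]: 133 @ $4.65 + 180 @ $5.20 + 39 @ $5.70 = $1,776.75
Apr 11, 182 sold [FIFO — oldest first]: 153 @ $5.70 + 29 @ $6.65 = $1,064.95
Total COGS = $1,776.75 + $1,064.95 = $2,841.70
Ending inventory: 93 @ $6.65 = $618.45
Check: goods available $3,460.15 = COGS $2,841.70 + ending $618.45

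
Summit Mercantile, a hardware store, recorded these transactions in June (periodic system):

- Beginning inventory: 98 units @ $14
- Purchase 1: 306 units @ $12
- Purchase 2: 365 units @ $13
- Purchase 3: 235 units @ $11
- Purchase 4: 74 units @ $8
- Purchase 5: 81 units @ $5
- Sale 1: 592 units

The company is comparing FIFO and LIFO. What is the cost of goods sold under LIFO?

FIFO COGS: 98 @ $14 + 306 @ $12 + 188 @ $13 = $7,488
LIFO COGS: 81 @ $5 + 74 @ $8 + 235 @ $11 + 202 @ $13 = $6,208

COGS = $6,208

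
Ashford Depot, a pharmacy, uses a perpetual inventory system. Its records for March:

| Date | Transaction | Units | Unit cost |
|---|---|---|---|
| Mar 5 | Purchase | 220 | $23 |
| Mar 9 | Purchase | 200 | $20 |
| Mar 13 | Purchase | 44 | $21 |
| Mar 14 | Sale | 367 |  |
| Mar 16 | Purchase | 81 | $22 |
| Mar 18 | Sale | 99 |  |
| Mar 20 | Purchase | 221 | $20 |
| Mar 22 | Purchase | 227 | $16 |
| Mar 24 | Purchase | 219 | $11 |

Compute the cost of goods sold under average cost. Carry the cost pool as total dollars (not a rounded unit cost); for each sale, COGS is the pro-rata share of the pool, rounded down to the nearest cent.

COGS = $10,048.77

After Mar 5: 220 on hand, pool $5,060.00 (≈ $23.0000 each)
After Mar 9: 420 on hand, pool $9,060.00 (≈ $21.5714 each)
After Mar 13: 464 on hand, pool $9,984.00 (≈ $21.5172 each)
Mar 14, sell 367: 367/464 × $9,984.00 → $7,896.82
After Mar 16: 178 on hand, pool $3,869.18 (≈ $21.7370 each)
Mar 18, sell 99: 99/178 × $3,869.18 → $2,151.95
After Mar 20: 300 on hand, pool $6,137.23 (≈ $20.4574 each)
After Mar 22: 527 on hand, pool $9,769.23 (≈ $18.5374 each)
After Mar 24: 746 on hand, pool $12,178.23 (≈ $16.3247 each)
Total COGS = $7,896.82 + $2,151.95 = $10,048.77
Ending inventory (cost pool remaining) = $12,178.23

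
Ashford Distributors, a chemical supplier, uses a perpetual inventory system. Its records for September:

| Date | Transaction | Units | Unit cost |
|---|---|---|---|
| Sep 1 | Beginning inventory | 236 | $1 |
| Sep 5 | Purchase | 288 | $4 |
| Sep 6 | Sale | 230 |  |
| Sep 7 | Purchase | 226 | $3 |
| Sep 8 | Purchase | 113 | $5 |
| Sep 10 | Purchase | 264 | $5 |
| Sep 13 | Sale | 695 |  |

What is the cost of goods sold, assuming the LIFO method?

Sep 6, 230 sold [LIFO — newest first]: 230 @ $4 = $920
Sep 13, 695 sold [LIFO — newest first]: 264 @ $5 + 113 @ $5 + 226 @ $3 + 58 @ $4 + 34 @ $1 = $2,829
Total COGS = $920 + $2,829 = $3,749
Ending inventory: 202 @ $1 = $202

COGS = $3,749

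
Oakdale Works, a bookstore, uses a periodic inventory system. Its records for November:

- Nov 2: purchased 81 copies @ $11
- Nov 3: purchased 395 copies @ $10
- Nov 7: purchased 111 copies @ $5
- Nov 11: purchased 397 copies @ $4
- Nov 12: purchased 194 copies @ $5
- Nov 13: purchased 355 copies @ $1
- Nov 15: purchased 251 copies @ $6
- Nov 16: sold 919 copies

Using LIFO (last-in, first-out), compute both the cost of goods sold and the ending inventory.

COGS = $3,307; ending inventory = $6,508

Nov 16, 919 sold [LIFO — newest first]: 251 @ $6 + 355 @ $1 + 194 @ $5 + 119 @ $4 = $3,307
Ending inventory: 81 @ $11 + 395 @ $10 + 111 @ $5 + 278 @ $4 = $6,508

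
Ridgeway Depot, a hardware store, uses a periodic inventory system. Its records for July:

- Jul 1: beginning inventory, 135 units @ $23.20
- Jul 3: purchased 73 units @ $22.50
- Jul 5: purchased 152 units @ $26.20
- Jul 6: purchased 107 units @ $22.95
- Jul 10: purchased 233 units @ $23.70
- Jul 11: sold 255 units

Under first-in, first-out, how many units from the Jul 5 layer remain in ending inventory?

Jul 11, 255 sold [FIFO — oldest first]: 135 @ $23.20 + 73 @ $22.50 + 47 @ $26.20 = $6,005.90
Ending inventory: 105 @ $26.20 + 107 @ $22.95 + 233 @ $23.70 = $10,728.75

105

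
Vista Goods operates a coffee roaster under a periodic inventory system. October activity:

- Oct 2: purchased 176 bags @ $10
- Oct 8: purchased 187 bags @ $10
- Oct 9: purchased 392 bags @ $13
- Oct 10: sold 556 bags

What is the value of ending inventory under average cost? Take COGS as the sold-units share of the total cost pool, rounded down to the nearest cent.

Oct 10, sell 556: 556/755 × $8,726.00 → $6,426.03
Ending inventory (cost pool remaining) = $2,299.97
Check: goods available $8,726.00 = COGS $6,426.03 + ending $2,299.97

Ending inventory = $2,299.97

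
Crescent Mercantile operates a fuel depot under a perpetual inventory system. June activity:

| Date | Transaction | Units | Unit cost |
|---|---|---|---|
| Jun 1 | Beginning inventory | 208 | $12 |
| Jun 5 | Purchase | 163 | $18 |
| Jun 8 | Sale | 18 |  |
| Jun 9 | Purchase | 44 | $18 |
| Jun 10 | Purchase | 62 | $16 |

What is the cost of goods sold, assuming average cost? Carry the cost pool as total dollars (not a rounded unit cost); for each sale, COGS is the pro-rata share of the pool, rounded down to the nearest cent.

After Jun 1: 208 on hand, pool $2,496.00 (≈ $12.0000 each)
After Jun 5: 371 on hand, pool $5,430.00 (≈ $14.6361 each)
Jun 8, sell 18: 18/371 × $5,430.00 → $263.45
After Jun 9: 397 on hand, pool $5,958.55 (≈ $15.0089 each)
After Jun 10: 459 on hand, pool $6,950.55 (≈ $15.1428 each)
Ending inventory (cost pool remaining) = $6,950.55

COGS = $263.45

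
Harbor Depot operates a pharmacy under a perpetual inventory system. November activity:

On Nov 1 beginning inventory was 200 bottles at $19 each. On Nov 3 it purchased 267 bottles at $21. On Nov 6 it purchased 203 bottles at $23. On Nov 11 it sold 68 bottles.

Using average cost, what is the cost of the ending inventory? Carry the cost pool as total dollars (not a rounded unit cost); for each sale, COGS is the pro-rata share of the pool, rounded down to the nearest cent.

After Nov 1: 200 on hand, pool $3,800.00 (≈ $19.0000 each)
After Nov 3: 467 on hand, pool $9,407.00 (≈ $20.1435 each)
After Nov 6: 670 on hand, pool $14,076.00 (≈ $21.0090 each)
Nov 11, sell 68: 68/670 × $14,076.00 → $1,428.60
Ending inventory (cost pool remaining) = $12,647.40

Ending inventory = $12,647.40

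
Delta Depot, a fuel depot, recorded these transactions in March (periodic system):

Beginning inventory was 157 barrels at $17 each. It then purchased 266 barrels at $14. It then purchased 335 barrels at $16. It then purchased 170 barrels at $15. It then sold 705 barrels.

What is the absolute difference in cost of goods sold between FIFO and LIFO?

$195

FIFO COGS: 157 @ $17 + 266 @ $14 + 282 @ $16 = $10,905
LIFO COGS: 170 @ $15 + 335 @ $16 + 200 @ $14 = $10,710
Difference = |$10,905 − $10,710| = $195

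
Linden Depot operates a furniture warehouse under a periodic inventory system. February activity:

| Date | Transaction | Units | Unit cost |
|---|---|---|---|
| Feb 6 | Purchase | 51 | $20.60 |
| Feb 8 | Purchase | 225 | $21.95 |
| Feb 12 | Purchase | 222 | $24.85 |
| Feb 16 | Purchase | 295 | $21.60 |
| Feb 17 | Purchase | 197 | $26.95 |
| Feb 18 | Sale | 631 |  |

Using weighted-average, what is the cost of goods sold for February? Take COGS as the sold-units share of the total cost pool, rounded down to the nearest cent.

COGS = $14,778.91

Feb 18, sell 631: 631/990 × $23,187.20 → $14,778.91
Ending inventory (cost pool remaining) = $8,408.29
Check: goods available $23,187.20 = COGS $14,778.91 + ending $8,408.29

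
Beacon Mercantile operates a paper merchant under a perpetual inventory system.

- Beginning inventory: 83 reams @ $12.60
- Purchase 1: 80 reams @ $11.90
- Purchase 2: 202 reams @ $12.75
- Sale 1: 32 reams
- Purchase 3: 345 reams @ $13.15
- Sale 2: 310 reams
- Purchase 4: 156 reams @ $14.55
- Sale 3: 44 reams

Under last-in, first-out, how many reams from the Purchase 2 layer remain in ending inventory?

Sale 1 (32) [LIFO — newest first]: 32 @ $12.75 = $408.00
Sale 2 (310) [LIFO — newest first]: 310 @ $13.15 = $4,076.50
Sale 3 (44) [LIFO — newest first]: 44 @ $14.55 = $640.20
Total COGS = $408.00 + $4,076.50 + $640.20 = $5,124.70
Ending inventory: 83 @ $12.60 + 80 @ $11.90 + 170 @ $12.75 + 35 @ $13.15 + 112 @ $14.55 = $6,255.15
Check: goods available $11,379.85 = COGS $5,124.70 + ending $6,255.15

170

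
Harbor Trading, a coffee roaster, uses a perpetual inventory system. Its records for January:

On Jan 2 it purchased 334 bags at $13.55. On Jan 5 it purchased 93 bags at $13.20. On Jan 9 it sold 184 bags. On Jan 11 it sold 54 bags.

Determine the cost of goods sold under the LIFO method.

COGS = $3,192.35

Jan 9, 184 sold [LIFO — newest first]: 93 @ $13.20 + 91 @ $13.55 = $2,460.65
Jan 11, 54 sold [LIFO — newest first]: 54 @ $13.55 = $731.70
Total COGS = $2,460.65 + $731.70 = $3,192.35
Ending inventory: 189 @ $13.55 = $2,560.95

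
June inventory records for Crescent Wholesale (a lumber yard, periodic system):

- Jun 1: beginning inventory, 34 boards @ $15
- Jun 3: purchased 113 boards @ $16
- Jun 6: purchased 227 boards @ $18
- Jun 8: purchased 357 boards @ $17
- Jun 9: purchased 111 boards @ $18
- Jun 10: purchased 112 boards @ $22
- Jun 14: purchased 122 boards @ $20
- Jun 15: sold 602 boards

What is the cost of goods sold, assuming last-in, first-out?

COGS = $11,271

Jun 15, 602 sold [LIFO — newest first]: 122 @ $20 + 112 @ $22 + 111 @ $18 + 257 @ $17 = $11,271
Ending inventory: 34 @ $15 + 113 @ $16 + 227 @ $18 + 100 @ $17 = $8,104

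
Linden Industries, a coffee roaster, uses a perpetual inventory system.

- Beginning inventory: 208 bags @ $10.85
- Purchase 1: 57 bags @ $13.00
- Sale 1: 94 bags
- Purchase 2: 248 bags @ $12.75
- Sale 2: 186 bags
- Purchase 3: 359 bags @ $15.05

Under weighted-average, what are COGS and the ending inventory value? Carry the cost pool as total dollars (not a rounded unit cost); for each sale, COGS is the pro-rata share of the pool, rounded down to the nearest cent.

COGS = $3,325.74; ending inventory = $8,237.01

After Beginning: 208 on hand, pool $2,256.80 (≈ $10.8500 each)
After Purchase 1: 265 on hand, pool $2,997.80 (≈ $11.3125 each)
Sale 1, sell 94: 94/265 × $2,997.80 → $1,063.37
After Purchase 2: 419 on hand, pool $5,096.43 (≈ $12.1633 each)
Sale 2, sell 186: 186/419 × $5,096.43 → $2,262.37
After Purchase 3: 592 on hand, pool $8,237.01 (≈ $13.9139 each)
Total COGS = $1,063.37 + $2,262.37 = $3,325.74
Ending inventory (cost pool remaining) = $8,237.01
Check: goods available $11,562.75 = COGS $3,325.74 + ending $8,237.01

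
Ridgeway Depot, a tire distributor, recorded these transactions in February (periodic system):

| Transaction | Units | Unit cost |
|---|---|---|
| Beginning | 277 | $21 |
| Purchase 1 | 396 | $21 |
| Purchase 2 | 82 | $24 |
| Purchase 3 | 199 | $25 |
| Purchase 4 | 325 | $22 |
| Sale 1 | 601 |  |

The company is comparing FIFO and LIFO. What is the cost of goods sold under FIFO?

COGS = $12,621

FIFO COGS: 277 @ $21 + 324 @ $21 = $12,621
LIFO COGS: 325 @ $22 + 199 @ $25 + 77 @ $24 = $13,973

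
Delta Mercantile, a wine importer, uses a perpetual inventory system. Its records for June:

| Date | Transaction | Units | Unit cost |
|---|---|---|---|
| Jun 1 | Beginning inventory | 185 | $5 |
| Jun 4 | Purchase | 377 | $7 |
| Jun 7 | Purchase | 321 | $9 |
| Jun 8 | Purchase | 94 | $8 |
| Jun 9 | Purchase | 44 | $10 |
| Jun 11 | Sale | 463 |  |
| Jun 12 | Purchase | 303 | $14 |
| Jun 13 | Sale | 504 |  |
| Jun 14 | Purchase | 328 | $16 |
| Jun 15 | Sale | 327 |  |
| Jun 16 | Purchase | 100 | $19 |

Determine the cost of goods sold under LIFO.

Jun 11, 463 sold [LIFO — newest first]: 44 @ $10 + 94 @ $8 + 321 @ $9 + 4 @ $7 = $4,109
Jun 13, 504 sold [LIFO — newest first]: 303 @ $14 + 201 @ $7 = $5,649
Jun 15, 327 sold [LIFO — newest first]: 327 @ $16 = $5,232
Total COGS = $4,109 + $5,649 + $5,232 = $14,990
Ending inventory: 185 @ $5 + 172 @ $7 + 1 @ $16 + 100 @ $19 = $4,045

COGS = $14,990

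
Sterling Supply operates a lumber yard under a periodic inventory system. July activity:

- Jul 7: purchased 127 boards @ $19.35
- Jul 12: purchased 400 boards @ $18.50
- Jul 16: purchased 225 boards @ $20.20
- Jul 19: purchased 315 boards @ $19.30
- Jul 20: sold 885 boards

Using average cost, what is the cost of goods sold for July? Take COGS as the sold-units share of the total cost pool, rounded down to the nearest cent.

COGS = $16,988.30

Jul 20, sell 885: 885/1067 × $20,481.95 → $16,988.30
Ending inventory (cost pool remaining) = $3,493.65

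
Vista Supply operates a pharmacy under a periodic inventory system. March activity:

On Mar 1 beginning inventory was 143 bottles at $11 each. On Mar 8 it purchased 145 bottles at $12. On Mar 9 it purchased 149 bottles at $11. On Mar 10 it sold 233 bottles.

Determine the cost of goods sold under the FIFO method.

Mar 10, 233 sold [FIFO — oldest first]: 143 @ $11 + 90 @ $12 = $2,653
Ending inventory: 55 @ $12 + 149 @ $11 = $2,299
Check: goods available $4,952 = COGS $2,653 + ending $2,299

COGS = $2,653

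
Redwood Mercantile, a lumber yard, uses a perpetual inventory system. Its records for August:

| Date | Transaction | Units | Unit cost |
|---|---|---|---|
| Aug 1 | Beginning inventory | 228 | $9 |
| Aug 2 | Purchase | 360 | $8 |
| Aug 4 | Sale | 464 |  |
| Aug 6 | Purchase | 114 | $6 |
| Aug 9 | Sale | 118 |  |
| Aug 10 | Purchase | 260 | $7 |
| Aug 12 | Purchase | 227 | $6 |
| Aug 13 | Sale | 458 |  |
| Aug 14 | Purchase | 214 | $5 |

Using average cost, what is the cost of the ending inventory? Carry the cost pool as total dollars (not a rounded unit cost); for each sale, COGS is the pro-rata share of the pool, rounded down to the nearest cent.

After Aug 1: 228 on hand, pool $2,052.00 (≈ $9.0000 each)
After Aug 2: 588 on hand, pool $4,932.00 (≈ $8.3878 each)
Aug 4, sell 464: 464/588 × $4,932.00 → $3,891.91
After Aug 6: 238 on hand, pool $1,724.09 (≈ $7.2441 each)
Aug 9, sell 118: 118/238 × $1,724.09 → $854.80
After Aug 10: 380 on hand, pool $2,689.29 (≈ $7.0771 each)
After Aug 12: 607 on hand, pool $4,051.29 (≈ $6.6743 each)
Aug 13, sell 458: 458/607 × $4,051.29 → $3,056.82
After Aug 14: 363 on hand, pool $2,064.47 (≈ $5.6872 each)
Total COGS = $3,891.91 + $854.80 + $3,056.82 = $7,803.53
Ending inventory (cost pool remaining) = $2,064.47
Check: goods available $9,868.00 = COGS $7,803.53 + ending $2,064.47

Ending inventory = $2,064.47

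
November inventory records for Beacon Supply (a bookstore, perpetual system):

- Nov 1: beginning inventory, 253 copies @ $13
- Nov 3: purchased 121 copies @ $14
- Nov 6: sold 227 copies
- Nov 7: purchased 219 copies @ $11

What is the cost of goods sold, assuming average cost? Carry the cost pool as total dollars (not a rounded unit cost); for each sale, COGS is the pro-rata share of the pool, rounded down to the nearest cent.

COGS = $3,024.44

After Nov 1: 253 on hand, pool $3,289.00 (≈ $13.0000 each)
After Nov 3: 374 on hand, pool $4,983.00 (≈ $13.3235 each)
Nov 6, sell 227: 227/374 × $4,983.00 → $3,024.44
After Nov 7: 366 on hand, pool $4,367.56 (≈ $11.9332 each)
Ending inventory (cost pool remaining) = $4,367.56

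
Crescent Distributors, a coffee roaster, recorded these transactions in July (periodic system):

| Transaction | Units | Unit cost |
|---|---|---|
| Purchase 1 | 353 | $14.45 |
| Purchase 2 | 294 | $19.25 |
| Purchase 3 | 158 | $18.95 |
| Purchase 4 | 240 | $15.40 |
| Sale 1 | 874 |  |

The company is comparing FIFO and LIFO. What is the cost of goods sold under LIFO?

FIFO COGS: 353 @ $14.45 + 294 @ $19.25 + 158 @ $18.95 + 69 @ $15.40 = $14,817.05
LIFO COGS: 240 @ $15.40 + 158 @ $18.95 + 294 @ $19.25 + 182 @ $14.45 = $14,979.50

COGS = $14,979.50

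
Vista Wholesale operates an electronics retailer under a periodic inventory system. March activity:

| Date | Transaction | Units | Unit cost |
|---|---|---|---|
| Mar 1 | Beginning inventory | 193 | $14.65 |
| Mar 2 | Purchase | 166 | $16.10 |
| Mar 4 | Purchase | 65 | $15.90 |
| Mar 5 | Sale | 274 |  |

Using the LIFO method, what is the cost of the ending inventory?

Mar 5, 274 sold [LIFO — newest first]: 65 @ $15.90 + 166 @ $16.10 + 43 @ $14.65 = $4,336.05
Ending inventory: 150 @ $14.65 = $2,197.50

Ending inventory = $2,197.50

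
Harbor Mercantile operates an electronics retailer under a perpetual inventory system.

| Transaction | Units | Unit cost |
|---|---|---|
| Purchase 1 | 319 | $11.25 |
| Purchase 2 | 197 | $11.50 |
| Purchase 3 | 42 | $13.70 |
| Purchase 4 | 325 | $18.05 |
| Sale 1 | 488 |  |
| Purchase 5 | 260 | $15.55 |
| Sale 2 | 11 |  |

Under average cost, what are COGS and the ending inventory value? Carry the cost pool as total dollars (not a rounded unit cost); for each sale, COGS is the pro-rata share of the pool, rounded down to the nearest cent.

After Purchase 1: 319 on hand, pool $3,588.75 (≈ $11.2500 each)
After Purchase 2: 516 on hand, pool $5,854.25 (≈ $11.3454 each)
After Purchase 3: 558 on hand, pool $6,429.65 (≈ $11.5227 each)
After Purchase 4: 883 on hand, pool $12,295.90 (≈ $13.9251 each)
Sale 1, sell 488: 488/883 × $12,295.90 → $6,795.46
After Purchase 5: 655 on hand, pool $9,543.44 (≈ $14.5701 each)
Sale 2, sell 11: 11/655 × $9,543.44 → $160.27
Total COGS = $6,795.46 + $160.27 = $6,955.73
Ending inventory (cost pool remaining) = $9,383.17
Check: goods available $16,338.90 = COGS $6,955.73 + ending $9,383.17

COGS = $6,955.73; ending inventory = $9,383.17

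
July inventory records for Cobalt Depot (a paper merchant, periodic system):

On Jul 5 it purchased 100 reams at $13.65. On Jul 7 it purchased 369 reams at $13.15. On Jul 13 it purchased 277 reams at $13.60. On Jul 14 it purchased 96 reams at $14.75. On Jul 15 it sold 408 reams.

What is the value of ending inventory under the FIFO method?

Ending inventory = $5,985.35

Jul 15, 408 sold [FIFO — oldest first]: 100 @ $13.65 + 308 @ $13.15 = $5,415.20
Ending inventory: 61 @ $13.15 + 277 @ $13.60 + 96 @ $14.75 = $5,985.35
Check: goods available $11,400.55 = COGS $5,415.20 + ending $5,985.35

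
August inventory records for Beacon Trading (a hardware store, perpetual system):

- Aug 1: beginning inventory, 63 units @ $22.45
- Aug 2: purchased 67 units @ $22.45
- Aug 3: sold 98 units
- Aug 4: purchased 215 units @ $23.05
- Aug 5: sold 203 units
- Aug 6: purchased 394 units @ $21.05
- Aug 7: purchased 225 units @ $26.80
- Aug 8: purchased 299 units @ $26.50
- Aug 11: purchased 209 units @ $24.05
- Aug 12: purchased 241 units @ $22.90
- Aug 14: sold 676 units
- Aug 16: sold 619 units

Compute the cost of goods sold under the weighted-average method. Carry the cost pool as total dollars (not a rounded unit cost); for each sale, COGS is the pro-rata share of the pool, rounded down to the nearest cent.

After Aug 1: 63 on hand, pool $1,414.35 (≈ $22.4500 each)
After Aug 2: 130 on hand, pool $2,918.50 (≈ $22.4500 each)
Aug 3, sell 98: 98/130 × $2,918.50 → $2,200.10
After Aug 4: 247 on hand, pool $5,674.15 (≈ $22.9723 each)
Aug 5, sell 203: 203/247 × $5,674.15 → $4,663.37
After Aug 6: 438 on hand, pool $9,304.48 (≈ $21.2431 each)
After Aug 7: 663 on hand, pool $15,334.48 (≈ $23.1289 each)
After Aug 8: 962 on hand, pool $23,257.98 (≈ $24.1767 each)
After Aug 11: 1171 on hand, pool $28,284.43 (≈ $24.1541 each)
After Aug 12: 1412 on hand, pool $33,803.33 (≈ $23.9400 each)
Aug 14, sell 676: 676/1412 × $33,803.33 → $16,183.46
Aug 16, sell 619: 619/736 × $17,619.87 → $14,818.88
Total COGS = $2,200.10 + $4,663.37 + $16,183.46 + $14,818.88 = $37,865.81
Ending inventory (cost pool remaining) = $2,800.99
Check: goods available $40,666.80 = COGS $37,865.81 + ending $2,800.99

COGS = $37,865.81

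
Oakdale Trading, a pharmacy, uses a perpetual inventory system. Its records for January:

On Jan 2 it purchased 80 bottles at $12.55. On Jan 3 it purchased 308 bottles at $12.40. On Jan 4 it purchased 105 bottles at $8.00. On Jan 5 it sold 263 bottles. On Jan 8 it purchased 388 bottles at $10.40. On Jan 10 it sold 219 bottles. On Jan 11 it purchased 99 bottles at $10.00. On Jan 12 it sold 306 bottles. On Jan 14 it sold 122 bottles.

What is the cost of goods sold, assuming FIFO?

COGS = $9,988.40

Jan 5, 263 sold [FIFO — oldest first]: 80 @ $12.55 + 183 @ $12.40 = $3,273.20
Jan 10, 219 sold [FIFO — oldest first]: 125 @ $12.40 + 94 @ $8.00 = $2,302.00
Jan 12, 306 sold [FIFO — oldest first]: 11 @ $8.00 + 295 @ $10.40 = $3,156.00
Jan 14, 122 sold [FIFO — oldest first]: 93 @ $10.40 + 29 @ $10.00 = $1,257.20
Total COGS = $3,273.20 + $2,302.00 + $3,156.00 + $1,257.20 = $9,988.40
Ending inventory: 70 @ $10.00 = $700.00
Check: goods available $10,688.40 = COGS $9,988.40 + ending $700.00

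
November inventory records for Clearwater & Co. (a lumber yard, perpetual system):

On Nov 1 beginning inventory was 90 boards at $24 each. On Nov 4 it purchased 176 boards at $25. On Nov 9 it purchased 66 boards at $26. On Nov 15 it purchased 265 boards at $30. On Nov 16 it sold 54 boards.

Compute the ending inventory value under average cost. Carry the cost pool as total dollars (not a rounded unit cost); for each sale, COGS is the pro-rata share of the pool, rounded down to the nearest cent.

After Nov 1: 90 on hand, pool $2,160.00 (≈ $24.0000 each)
After Nov 4: 266 on hand, pool $6,560.00 (≈ $24.6617 each)
After Nov 9: 332 on hand, pool $8,276.00 (≈ $24.9277 each)
After Nov 15: 597 on hand, pool $16,226.00 (≈ $27.1792 each)
Nov 16, sell 54: 54/597 × $16,226.00 → $1,467.67
Ending inventory (cost pool remaining) = $14,758.33

Ending inventory = $14,758.33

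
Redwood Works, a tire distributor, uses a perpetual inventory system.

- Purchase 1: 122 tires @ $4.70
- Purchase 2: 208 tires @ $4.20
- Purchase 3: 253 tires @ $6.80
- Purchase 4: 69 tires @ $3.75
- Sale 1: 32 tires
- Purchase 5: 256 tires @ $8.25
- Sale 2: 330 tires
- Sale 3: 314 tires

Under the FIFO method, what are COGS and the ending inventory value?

COGS = $3,624.15; ending inventory = $1,914.00

Sale 1 (32) [FIFO — oldest first]: 32 @ $4.70 = $150.40
Sale 2 (330) [FIFO — oldest first]: 90 @ $4.70 + 208 @ $4.20 + 32 @ $6.80 = $1,514.20
Sale 3 (314) [FIFO — oldest first]: 221 @ $6.80 + 69 @ $3.75 + 24 @ $8.25 = $1,959.55
Total COGS = $150.40 + $1,514.20 + $1,959.55 = $3,624.15
Ending inventory: 232 @ $8.25 = $1,914.00
Check: goods available $5,538.15 = COGS $3,624.15 + ending $1,914.00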